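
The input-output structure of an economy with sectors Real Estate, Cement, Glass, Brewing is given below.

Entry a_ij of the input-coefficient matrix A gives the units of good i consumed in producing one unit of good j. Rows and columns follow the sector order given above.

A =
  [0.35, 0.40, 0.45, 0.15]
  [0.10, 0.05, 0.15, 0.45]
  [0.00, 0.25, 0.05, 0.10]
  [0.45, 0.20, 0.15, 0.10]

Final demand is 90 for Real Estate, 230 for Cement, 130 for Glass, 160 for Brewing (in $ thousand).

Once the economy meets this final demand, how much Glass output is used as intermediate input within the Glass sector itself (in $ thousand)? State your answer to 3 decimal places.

I − A =
  [   0.65    -0.40    -0.45    -0.15]
  [  -0.10     0.95    -0.15    -0.45]
  [   0.00    -0.25     0.95    -0.10]
  [  -0.45    -0.20    -0.15     0.90]
Compute the cofactors C_ij = (−1)^(i+j)·(3×3 minor ij) of I−A; the adjugate is their transpose:
adj(I−A) = Cᵀ =
  [ 0.658875   0.480375   0.451125   0.400125]
  [ 0.283125   0.461625   0.255375   0.306375]
  [ 0.117875   0.160375   0.313125   0.134625]
  [ 0.412000   0.369500   0.334500   0.513000]
det(I−A) = Σ_j (I−A)_1j·C_1j = (0.65)(0.658875) + (-0.40)(0.283125) + (-0.45)(0.117875) + (-0.15)(0.412000) = 0.200175
(I − A)⁻¹ = adj(I−A) / det(I−A) ≈
  [   3.2915     2.3998     2.2537     1.9989]
  [   1.4144     2.3061     1.2758     1.5305]
  [   0.5889     0.8012     1.5643     0.6725]
  [   2.0582     1.8459     1.6710     2.5628]
First solve x = (I − A)⁻¹ d = adj(I−A)·d / det(I−A); in particular x_3 = (0.117875·90 + 0.160375·230 + 0.313125·130 + 0.134625·160) / 0.200175 = 109.74125 / 0.200175 ≈ 548.22655.
Intermediate flow from 3 to 3: z_33 = a_33 · x_3 = 0.05 × 109.74125 / 0.200175 = 5.4870625 / 0.200175 ≈ 27.411.

z_33 = 27.411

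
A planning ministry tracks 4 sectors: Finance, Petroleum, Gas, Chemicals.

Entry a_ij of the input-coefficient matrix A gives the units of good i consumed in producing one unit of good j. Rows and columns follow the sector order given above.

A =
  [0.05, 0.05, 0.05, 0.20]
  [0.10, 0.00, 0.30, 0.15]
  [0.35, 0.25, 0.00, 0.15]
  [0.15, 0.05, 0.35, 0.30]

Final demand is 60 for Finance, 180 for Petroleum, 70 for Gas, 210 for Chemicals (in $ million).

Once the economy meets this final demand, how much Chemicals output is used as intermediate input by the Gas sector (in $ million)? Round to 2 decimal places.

z_43 = 111.19

I − A =
  [   0.95    -0.05    -0.05    -0.20]
  [  -0.10     1.00    -0.30    -0.15]
  [  -0.35    -0.25     1.00    -0.15]
  [  -0.15    -0.05    -0.35     0.70]
Compute the cofactors C_ij = (−1)^(i+j)·(3×3 minor ij) of I−A; the adjugate is their transpose:
adj(I−A) = Cᵀ =
  [ 0.572125   0.069000   0.120750   0.204125]
  [ 0.185875   0.547250   0.252000   0.224375]
  [ 0.288750   0.182750   0.622250   0.255000]
  [ 0.280250   0.145250   0.355000   0.849750]
det(I−A) = Σ_j (I−A)_1j·C_1j = (0.95)(0.572125) + (-0.05)(0.185875) + (-0.05)(0.288750) + (-0.20)(0.280250) = 0.4637375
(I − A)⁻¹ = adj(I−A) / det(I−A) ≈
  [   1.2337     0.1488     0.2604     0.4402]
  [   0.4008     1.1801     0.5434     0.4838]
  [   0.6227     0.3941     1.3418     0.5499]
  [   0.6043     0.3132     0.7655     1.8324]
First solve x = (I − A)⁻¹ d = adj(I−A)·d / det(I−A); in particular x_3 = (0.288750·60 + 0.182750·180 + 0.622250·70 + 0.255000·210) / 0.4637375 = 147.3275 / 0.4637375 ≈ 317.6959.
Intermediate flow from 4 to 3: z_43 = a_43 · x_3 = 0.35 × 147.3275 / 0.4637375 = 51.564625 / 0.4637375 ≈ 111.19.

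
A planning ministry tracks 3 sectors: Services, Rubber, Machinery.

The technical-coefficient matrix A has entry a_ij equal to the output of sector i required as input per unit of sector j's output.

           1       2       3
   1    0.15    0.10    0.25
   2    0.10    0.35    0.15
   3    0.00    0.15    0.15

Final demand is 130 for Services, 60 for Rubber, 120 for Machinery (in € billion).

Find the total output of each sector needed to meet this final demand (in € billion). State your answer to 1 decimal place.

I − A =
  [   0.85    -0.10    -0.25]
  [  -0.10     0.65    -0.15]
  [   0.00    -0.15     0.85]
Cofactors of I−A, C_ij = (−1)^(i+j)·(minor ij) (rows/columns in the sector order above):
  C_11 = (0.65)(0.85) − (-0.15)(-0.15) = 0.5300
  C_12 = −[(-0.10)(0.85) − (-0.15)(0.00)] = 0.0850
  C_13 = (-0.10)(-0.15) − (0.65)(0.00) = 0.0150
  C_21 = −[(-0.10)(0.85) − (-0.25)(-0.15)] = 0.1225
  C_22 = (0.85)(0.85) − (-0.25)(0.00) = 0.7225
  C_23 = −[(0.85)(-0.15) − (-0.10)(0.00)] = 0.1275
  C_31 = (-0.10)(-0.15) − (-0.25)(0.65) = 0.1775
  C_32 = −[(0.85)(-0.15) − (-0.25)(-0.10)] = 0.1525
  C_33 = (0.85)(0.65) − (-0.10)(-0.10) = 0.5425
det(I−A) = Σ_j (I−A)_1j·C_1j = (0.85)(0.5300) + (-0.10)(0.0850) + (-0.25)(0.0150) = 0.43825
adj(I−A) = Cᵀ =
  [ 0.5300   0.1225   0.1775]
  [ 0.0850   0.7225   0.1525]
  [ 0.0150   0.1275   0.5425]
(I − A)⁻¹ = adj(I−A) / det(I−A) ≈
  [   1.2094     0.2795     0.4050]
  [   0.1940     1.6486     0.3480]
  [   0.0342     0.2909     1.2379]
x = (I − A)⁻¹ d = adj(I−A)·d / det(I−A), with det(I−A) = 0.43825:
  x_1 = (0.5300·130 + 0.1225·60 + 0.1775·120) / 0.43825 = 97.55 / 0.43825 ≈ 222.6
  x_2 = (0.0850·130 + 0.7225·60 + 0.1525·120) / 0.43825 = 72.70 / 0.43825 ≈ 165.9
  x_3 = (0.0150·130 + 0.1275·60 + 0.5425·120) / 0.43825 = 74.70 / 0.43825 ≈ 170.5

x_1 = 222.6, x_2 = 165.9, x_3 = 170.5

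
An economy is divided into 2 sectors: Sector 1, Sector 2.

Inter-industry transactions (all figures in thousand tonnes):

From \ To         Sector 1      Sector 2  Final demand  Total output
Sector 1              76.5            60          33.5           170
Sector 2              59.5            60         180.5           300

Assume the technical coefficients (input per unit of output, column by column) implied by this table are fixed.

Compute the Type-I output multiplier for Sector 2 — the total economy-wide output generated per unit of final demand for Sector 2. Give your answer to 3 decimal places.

Technical coefficients a_ij = z_ij / X_j:
  a_11 = 76.5/170 = 0.45, a_21 = 59.5/170 = 0.35
  a_12 = 60/300 = 0.20, a_22 = 60/300 = 0.20
I − A =
  [   0.55    -0.20]
  [  -0.35     0.80]
det(I−A) = (0.55)(0.80) − (-0.20)(-0.35) = 0.3700
adj(I−A) = [[0.80, 0.20], [0.35, 0.55]]
(I − A)⁻¹ = adj(I−A) / det(I−A) ≈
  [   2.1622     0.5405]
  [   0.9459     1.4865]
The output multiplier for sector j is the column-j sum of the Leontief inverse (I − A)⁻¹ = adj(I−A) / det(I−A).
Column 2 of adj(I−A): (0.20, 0.55); det(I−A) = 0.3700.
m_2 = (0.20 + 0.55) / 0.3700 = 0.75 / 0.3700 ≈ 2.027.

m_2 = 2.027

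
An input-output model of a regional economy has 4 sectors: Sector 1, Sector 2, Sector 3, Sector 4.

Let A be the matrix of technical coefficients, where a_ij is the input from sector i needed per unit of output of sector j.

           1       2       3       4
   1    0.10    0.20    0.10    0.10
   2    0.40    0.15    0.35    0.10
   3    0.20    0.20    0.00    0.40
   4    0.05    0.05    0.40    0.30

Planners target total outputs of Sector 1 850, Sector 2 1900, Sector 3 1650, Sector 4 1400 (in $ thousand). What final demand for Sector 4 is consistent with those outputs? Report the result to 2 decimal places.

I − A =
  [   0.90    -0.20    -0.10    -0.10]
  [  -0.40     0.85    -0.35    -0.10]
  [  -0.20    -0.20     1.00    -0.40]
  [  -0.05    -0.05    -0.40     0.70]
d = (I − A) x:
  d_1 = (+0.90)·850 + (-0.20)·1900 + (-0.10)·1650 + (-0.10)·1400 = 80.00
  d_2 = (-0.40)·850 + (+0.85)·1900 + (-0.35)·1650 + (-0.10)·1400 = 557.50
  d_3 = (-0.20)·850 + (-0.20)·1900 + (+1.00)·1650 + (-0.40)·1400 = 540.00
  d_4 = (-0.05)·850 + (-0.05)·1900 + (-0.40)·1650 + (+0.70)·1400 = 182.50

d_4 = 182.50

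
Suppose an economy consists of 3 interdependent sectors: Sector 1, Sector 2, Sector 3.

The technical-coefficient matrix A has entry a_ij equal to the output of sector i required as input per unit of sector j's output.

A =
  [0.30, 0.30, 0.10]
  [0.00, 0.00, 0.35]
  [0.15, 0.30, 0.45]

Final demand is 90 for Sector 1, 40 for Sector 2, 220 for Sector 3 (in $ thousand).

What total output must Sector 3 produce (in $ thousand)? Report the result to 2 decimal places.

I − A =
  [   0.70    -0.30    -0.10]
  [   0.00     1.00    -0.35]
  [  -0.15    -0.30     0.55]
Cofactors of I−A, C_ij = (−1)^(i+j)·(minor ij) (rows/columns in the sector order above):
  C_11 = (1.00)(0.55) − (-0.35)(-0.30) = 0.4450
  C_12 = −[(0.00)(0.55) − (-0.35)(-0.15)] = 0.0525
  C_13 = (0.00)(-0.30) − (1.00)(-0.15) = 0.1500
  C_21 = −[(-0.30)(0.55) − (-0.10)(-0.30)] = 0.1950
  C_22 = (0.70)(0.55) − (-0.10)(-0.15) = 0.3700
  C_23 = −[(0.70)(-0.30) − (-0.30)(-0.15)] = 0.2550
  C_31 = (-0.30)(-0.35) − (-0.10)(1.00) = 0.2050
  C_32 = −[(0.70)(-0.35) − (-0.10)(0.00)] = 0.2450
  C_33 = (0.70)(1.00) − (-0.30)(0.00) = 0.7000
det(I−A) = Σ_j (I−A)_1j·C_1j = (0.70)(0.4450) + (-0.30)(0.0525) + (-0.10)(0.1500) = 0.28075
adj(I−A) = Cᵀ =
  [ 0.4450   0.1950   0.2050]
  [ 0.0525   0.3700   0.2450]
  [ 0.1500   0.2550   0.7000]
(I − A)⁻¹ = adj(I−A) / det(I−A) ≈
  [   1.5850     0.6946     0.7302]
  [   0.1870     1.3179     0.8727]
  [   0.5343     0.9083     2.4933]
x = (I − A)⁻¹ d = adj(I−A)·d / det(I−A), with det(I−A) = 0.28075:
  x_1 = (0.4450·90 + 0.1950·40 + 0.2050·220) / 0.28075 = 92.95 / 0.28075 ≈ 331.08
  x_2 = (0.0525·90 + 0.3700·40 + 0.2450·220) / 0.28075 = 73.425 / 0.28075 ≈ 261.53
  x_3 = (0.1500·90 + 0.2550·40 + 0.7000·220) / 0.28075 = 177.70 / 0.28075 ≈ 632.95

x_3 = 632.95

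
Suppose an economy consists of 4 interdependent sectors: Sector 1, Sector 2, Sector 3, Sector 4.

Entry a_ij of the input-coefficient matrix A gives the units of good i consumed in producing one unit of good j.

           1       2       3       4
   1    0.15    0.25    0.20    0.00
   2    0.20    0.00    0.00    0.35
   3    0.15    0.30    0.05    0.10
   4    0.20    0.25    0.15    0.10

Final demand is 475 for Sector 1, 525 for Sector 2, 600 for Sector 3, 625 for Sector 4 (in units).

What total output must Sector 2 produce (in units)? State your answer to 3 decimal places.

I − A =
  [   0.85    -0.25    -0.20     0.00]
  [  -0.20     1.00     0.00    -0.35]
  [  -0.15    -0.30     0.95    -0.10]
  [  -0.20    -0.25    -0.15     0.90]
Compute the cofactors C_ij = (−1)^(i+j)·(3×3 minor ij) of I−A; the adjugate is their transpose:
adj(I−A) = Cᵀ =
  [ 0.741125   0.269000   0.175625   0.124125]
  [ 0.242375   0.683000   0.094625   0.276125]
  [ 0.221875   0.289500   0.628125   0.182375]
  [ 0.269000   0.297750   0.170000   0.718000]
det(I−A) = Σ_j (I−A)_1j·C_1j = (0.85)(0.741125) + (-0.25)(0.242375) + (-0.20)(0.221875) + (0.00)(0.269000) = 0.5249875
(I − A)⁻¹ = adj(I−A) / det(I−A) ≈
  [   1.4117     0.5124     0.3345     0.2364]
  [   0.4617     1.3010     0.1802     0.5260]
  [   0.4226     0.5514     1.1965     0.3474]
  [   0.5124     0.5672     0.3238     1.3677]
x = (I − A)⁻¹ d = adj(I−A)·d / det(I−A), with det(I−A) = 0.5249875:
  x_1 = (0.741125·475 + 0.269000·525 + 0.175625·600 + 0.124125·625) / 0.5249875 = 676.2125 / 0.5249875 ≈ 1288.054
  x_2 = (0.242375·475 + 0.683000·525 + 0.094625·600 + 0.276125·625) / 0.5249875 = 703.05625 / 0.5249875 ≈ 1339.187
  x_3 = (0.221875·475 + 0.289500·525 + 0.628125·600 + 0.182375·625) / 0.5249875 = 748.2375 / 0.5249875 ≈ 1425.248
  x_4 = (0.269000·475 + 0.297750·525 + 0.170000·600 + 0.718000·625) / 0.5249875 = 834.84375 / 0.5249875 ≈ 1590.216

x_2 = 1339.187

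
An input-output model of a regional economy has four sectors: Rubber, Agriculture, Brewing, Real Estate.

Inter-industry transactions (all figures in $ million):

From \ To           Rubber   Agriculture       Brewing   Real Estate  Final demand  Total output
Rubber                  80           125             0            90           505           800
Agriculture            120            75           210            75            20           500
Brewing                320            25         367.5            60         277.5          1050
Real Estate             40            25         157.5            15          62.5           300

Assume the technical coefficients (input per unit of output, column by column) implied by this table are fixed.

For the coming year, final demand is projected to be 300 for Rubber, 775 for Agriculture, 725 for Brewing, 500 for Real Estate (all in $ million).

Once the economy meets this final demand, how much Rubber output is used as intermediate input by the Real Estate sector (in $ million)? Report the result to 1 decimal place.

z_14 = 321.3

Technical coefficients a_ij = z_ij / X_j:
  a_11 = 80/800 = 0.10, a_21 = 120/800 = 0.15, a_31 = 320/800 = 0.40, a_41 = 40/800 = 0.05
  a_12 = 125/500 = 0.25, a_22 = 75/500 = 0.15, a_32 = 25/500 = 0.05, a_42 = 25/500 = 0.05
  a_13 = 0/1050 = 0.00, a_23 = 210/1050 = 0.20, a_33 = 367.5/1050 = 0.35, a_43 = 157.5/1050 = 0.15
  a_14 = 90/300 = 0.30, a_24 = 75/300 = 0.25, a_34 = 60/300 = 0.20, a_44 = 15/300 = 0.05
I − A =
  [   0.90    -0.25     0.00    -0.30]
  [  -0.15     0.85    -0.20    -0.25]
  [  -0.40    -0.05     0.65    -0.20]
  [  -0.05    -0.05    -0.15     0.95]
Compute the cofactors C_ij = (−1)^(i+j)·(3×3 minor ij) of I−A; the adjugate is their transpose:
adj(I−A) = Cᵀ =
  [ 0.477875   0.158875   0.098125   0.213375]
  [ 0.189250   0.501000   0.208500   0.235500]
  [ 0.335750   0.154500   0.661750   0.286000]
  [ 0.088125   0.059125   0.120625   0.443875]
det(I−A) = Σ_j (I−A)_1j·C_1j = (0.90)(0.477875) + (-0.25)(0.189250) + (0.00)(0.335750) + (-0.30)(0.088125) = 0.3563375
(I − A)⁻¹ = adj(I−A) / det(I−A) ≈
  [   1.3411     0.4459     0.2754     0.5988]
  [   0.5311     1.4060     0.5851     0.6609]
  [   0.9422     0.4336     1.8571     0.8026]
  [   0.2473     0.1659     0.3385     1.2457]
First solve x = (I − A)⁻¹ d = adj(I−A)·d / det(I−A); in particular x_4 = (0.088125·300 + 0.059125·775 + 0.120625·725 + 0.443875·500) / 0.3563375 = 381.65 / 0.3563375 ≈ 1071.035.
Intermediate flow from 1 to 4: z_14 = a_14 · x_4 = 0.30 × 381.65 / 0.3563375 = 114.495 / 0.3563375 ≈ 321.3.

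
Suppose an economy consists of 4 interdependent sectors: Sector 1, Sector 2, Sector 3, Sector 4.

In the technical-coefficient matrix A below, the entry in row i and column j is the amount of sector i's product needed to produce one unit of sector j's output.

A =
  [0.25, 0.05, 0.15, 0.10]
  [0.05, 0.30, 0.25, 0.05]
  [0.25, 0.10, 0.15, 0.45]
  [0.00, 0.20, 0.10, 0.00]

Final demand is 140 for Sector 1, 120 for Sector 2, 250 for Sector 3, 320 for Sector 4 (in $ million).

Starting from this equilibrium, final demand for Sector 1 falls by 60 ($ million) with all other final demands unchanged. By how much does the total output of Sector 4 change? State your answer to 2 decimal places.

I − A =
  [   0.75    -0.05    -0.15    -0.10]
  [  -0.05     0.70    -0.25    -0.05]
  [  -0.25    -0.10     0.85    -0.45]
  [   0.00    -0.20    -0.10     1.00]
Compute the cofactors C_ij = (−1)^(i+j)·(3×3 minor ij) of I−A; the adjugate is their transpose:
adj(I−A) = Cᵀ =
  [ 0.50700   0.08675   0.12825   0.11275]
  [ 0.10400   0.56375   0.19925   0.12825]
  [ 0.18200   0.16000   0.51400   0.25750]
  [ 0.03900   0.12875   0.09125   0.39525]
det(I−A) = Σ_j (I−A)_1j·C_1j = (0.75)(0.50700) + (-0.05)(0.10400) + (-0.15)(0.18200) + (-0.10)(0.03900) = 0.34385
(I − A)⁻¹ = adj(I−A) / det(I−A) ≈
  [   1.4745     0.2523     0.3730     0.3279]
  [   0.3025     1.6395     0.5795     0.3730]
  [   0.5293     0.4653     1.4948     0.7489]
  [   0.1134     0.3744     0.2654     1.1495]
Δx = (I − A)⁻¹ Δd with Δd having -60 in the Sector 1 component and 0 elsewhere.
So Δx_4 = L_41 · (-60), where L_41 = adj(I−A)_41 / det(I−A) = 0.03900 / 0.34385.
Δx_4 = 0.03900 × (-60) / 0.34385 = -2.34 / 0.34385 ≈ -6.81.

Δx_4 = -6.81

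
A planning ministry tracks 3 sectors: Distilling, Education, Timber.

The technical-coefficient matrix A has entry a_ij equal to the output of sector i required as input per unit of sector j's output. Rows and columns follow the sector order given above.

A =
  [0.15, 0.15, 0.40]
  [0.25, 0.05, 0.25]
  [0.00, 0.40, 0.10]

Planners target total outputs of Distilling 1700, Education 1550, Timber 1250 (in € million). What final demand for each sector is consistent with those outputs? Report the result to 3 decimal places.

d_1 = 712.500, d_2 = 735.000, d_3 = 505.000

I − A =
  [   0.85    -0.15    -0.40]
  [  -0.25     0.95    -0.25]
  [   0.00    -0.40     0.90]
d = (I − A) x:
  d_1 = (+0.85)·1700 + (-0.15)·1550 + (-0.40)·1250 = 712.500
  d_2 = (-0.25)·1700 + (+0.95)·1550 + (-0.25)·1250 = 735.000
  d_3 = (+0.00)·1700 + (-0.40)·1550 + (+0.90)·1250 = 505.000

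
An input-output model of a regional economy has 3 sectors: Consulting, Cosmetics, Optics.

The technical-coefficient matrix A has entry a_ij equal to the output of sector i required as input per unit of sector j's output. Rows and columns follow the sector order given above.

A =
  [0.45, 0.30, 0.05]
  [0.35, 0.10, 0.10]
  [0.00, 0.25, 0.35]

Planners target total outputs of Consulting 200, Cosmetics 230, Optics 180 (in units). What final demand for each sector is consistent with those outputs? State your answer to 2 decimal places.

d_1 = 32.00, d_2 = 119.00, d_3 = 59.50

I − A =
  [   0.55    -0.30    -0.05]
  [  -0.35     0.90    -0.10]
  [   0.00    -0.25     0.65]
d = (I − A) x:
  d_1 = (+0.55)·200 + (-0.30)·230 + (-0.05)·180 = 32.00
  d_2 = (-0.35)·200 + (+0.90)·230 + (-0.10)·180 = 119.00
  d_3 = (+0.00)·200 + (-0.25)·230 + (+0.65)·180 = 59.50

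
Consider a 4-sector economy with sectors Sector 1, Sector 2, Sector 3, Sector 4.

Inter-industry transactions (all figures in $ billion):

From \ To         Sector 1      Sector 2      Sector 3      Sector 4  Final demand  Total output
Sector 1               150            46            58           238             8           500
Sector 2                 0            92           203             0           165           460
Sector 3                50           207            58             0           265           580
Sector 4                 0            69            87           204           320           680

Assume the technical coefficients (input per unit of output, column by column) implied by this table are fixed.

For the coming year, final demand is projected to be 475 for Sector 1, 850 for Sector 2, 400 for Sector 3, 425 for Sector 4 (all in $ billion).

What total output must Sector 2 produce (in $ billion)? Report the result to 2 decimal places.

x_2 = 1720.14

Technical coefficients a_ij = z_ij / X_j:
  a_11 = 150/500 = 0.30, a_21 = 0/500 = 0.00, a_31 = 50/500 = 0.10, a_41 = 0/500 = 0.00
  a_12 = 46/460 = 0.10, a_22 = 92/460 = 0.20, a_32 = 207/460 = 0.45, a_42 = 69/460 = 0.15
  a_13 = 58/580 = 0.10, a_23 = 203/580 = 0.35, a_33 = 58/580 = 0.10, a_43 = 87/580 = 0.15
  a_14 = 238/680 = 0.35, a_24 = 0/680 = 0.00, a_34 = 0/680 = 0.00, a_44 = 204/680 = 0.30
I − A =
  [   0.70    -0.10    -0.10    -0.35]
  [   0.00     0.80    -0.35     0.00]
  [  -0.10    -0.45     0.90     0.00]
  [   0.00    -0.15    -0.15     0.70]
Compute the cofactors C_ij = (−1)^(i+j)·(3×3 minor ij) of I−A; the adjugate is their transpose:
adj(I−A) = Cᵀ =
  [ 0.393750   0.165375   0.140875   0.196875]
  [ 0.024500   0.428750   0.171500   0.012250]
  [ 0.056000   0.232750   0.392000   0.028000]
  [ 0.017250   0.141750   0.120750   0.382250]
det(I−A) = Σ_j (I−A)_1j·C_1j = (0.70)(0.393750) + (-0.10)(0.024500) + (-0.10)(0.056000) + (-0.35)(0.017250) = 0.2615375
(I − A)⁻¹ = adj(I−A) / det(I−A) ≈
  [   1.5055     0.6323     0.5386     0.7528]
  [   0.0937     1.6393     0.6557     0.0468]
  [   0.2141     0.8899     1.4988     0.1071]
  [   0.0660     0.5420     0.4617     1.4615]
x = (I − A)⁻¹ d = adj(I−A)·d / det(I−A), with det(I−A) = 0.2615375:
  x_1 = (0.393750·475 + 0.165375·850 + 0.140875·400 + 0.196875·425) / 0.2615375 = 467.621875 / 0.2615375 ≈ 1787.97
  x_2 = (0.024500·475 + 0.428750·850 + 0.171500·400 + 0.012250·425) / 0.2615375 = 449.88125 / 0.2615375 ≈ 1720.14
  x_3 = (0.056000·475 + 0.232750·850 + 0.392000·400 + 0.028000·425) / 0.2615375 = 393.1375 / 0.2615375 ≈ 1503.18
  x_4 = (0.017250·475 + 0.141750·850 + 0.120750·400 + 0.382250·425) / 0.2615375 = 339.4375 / 0.2615375 ≈ 1297.85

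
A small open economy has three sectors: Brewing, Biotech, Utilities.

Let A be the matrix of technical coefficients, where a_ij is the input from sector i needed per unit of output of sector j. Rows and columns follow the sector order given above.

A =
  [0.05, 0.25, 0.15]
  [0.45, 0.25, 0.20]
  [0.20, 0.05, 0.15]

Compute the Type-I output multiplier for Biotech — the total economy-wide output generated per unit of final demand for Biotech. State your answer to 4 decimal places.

I − A =
  [   0.95    -0.25    -0.15]
  [  -0.45     0.75    -0.20]
  [  -0.20    -0.05     0.85]
Cofactors of I−A, C_ij = (−1)^(i+j)·(minor ij) (rows/columns in the sector order above):
  C_11 = (0.75)(0.85) − (-0.20)(-0.05) = 0.6275
  C_12 = −[(-0.45)(0.85) − (-0.20)(-0.20)] = 0.4225
  C_13 = (-0.45)(-0.05) − (0.75)(-0.20) = 0.1725
  C_21 = −[(-0.25)(0.85) − (-0.15)(-0.05)] = 0.2200
  C_22 = (0.95)(0.85) − (-0.15)(-0.20) = 0.7775
  C_23 = −[(0.95)(-0.05) − (-0.25)(-0.20)] = 0.0975
  C_31 = (-0.25)(-0.20) − (-0.15)(0.75) = 0.1625
  C_32 = −[(0.95)(-0.20) − (-0.15)(-0.45)] = 0.2575
  C_33 = (0.95)(0.75) − (-0.25)(-0.45) = 0.6000
det(I−A) = Σ_j (I−A)_1j·C_1j = (0.95)(0.6275) + (-0.25)(0.4225) + (-0.15)(0.1725) = 0.464625
adj(I−A) = Cᵀ =
  [ 0.6275   0.2200   0.1625]
  [ 0.4225   0.7775   0.2575]
  [ 0.1725   0.0975   0.6000]
(I − A)⁻¹ = adj(I−A) / det(I−A) ≈
  [   1.35055     0.47350     0.34974]
  [   0.90934     1.67339     0.55421]
  [   0.37127     0.20985     1.29136]
The output multiplier for sector j is the column-j sum of the Leontief inverse (I − A)⁻¹ = adj(I−A) / det(I−A).
Column 2 of adj(I−A): (0.2200, 0.7775, 0.0975); det(I−A) = 0.464625.
m_2 = (0.2200 + 0.7775 + 0.0975) / 0.464625 = 1.095 / 0.464625 ≈ 2.3567.

m_2 = 2.3567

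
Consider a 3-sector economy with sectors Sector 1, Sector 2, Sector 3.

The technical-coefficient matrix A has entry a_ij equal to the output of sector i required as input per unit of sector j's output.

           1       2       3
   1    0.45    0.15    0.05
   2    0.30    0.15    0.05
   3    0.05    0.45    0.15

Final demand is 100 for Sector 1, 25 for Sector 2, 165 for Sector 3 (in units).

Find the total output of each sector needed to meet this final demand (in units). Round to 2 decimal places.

I − A =
  [   0.55    -0.15    -0.05]
  [  -0.30     0.85    -0.05]
  [  -0.05    -0.45     0.85]
Cofactors of I−A, C_ij = (−1)^(i+j)·(minor ij) (rows/columns in the sector order above):
  C_11 = (0.85)(0.85) − (-0.05)(-0.45) = 0.7000
  C_12 = −[(-0.30)(0.85) − (-0.05)(-0.05)] = 0.2575
  C_13 = (-0.30)(-0.45) − (0.85)(-0.05) = 0.1775
  C_21 = −[(-0.15)(0.85) − (-0.05)(-0.45)] = 0.1500
  C_22 = (0.55)(0.85) − (-0.05)(-0.05) = 0.4650
  C_23 = −[(0.55)(-0.45) − (-0.15)(-0.05)] = 0.2550
  C_31 = (-0.15)(-0.05) − (-0.05)(0.85) = 0.0500
  C_32 = −[(0.55)(-0.05) − (-0.05)(-0.30)] = 0.0425
  C_33 = (0.55)(0.85) − (-0.15)(-0.30) = 0.4225
det(I−A) = Σ_j (I−A)_1j·C_1j = (0.55)(0.7000) + (-0.15)(0.2575) + (-0.05)(0.1775) = 0.3375
adj(I−A) = Cᵀ =
  [ 0.7000   0.1500   0.0500]
  [ 0.2575   0.4650   0.0425]
  [ 0.1775   0.2550   0.4225]
(I − A)⁻¹ = adj(I−A) / det(I−A) ≈
  [   2.0741     0.4444     0.1481]
  [   0.7630     1.3778     0.1259]
  [   0.5259     0.7556     1.2519]
x = (I − A)⁻¹ d = adj(I−A)·d / det(I−A), with det(I−A) = 0.3375:
  x_1 = (0.7000·100 + 0.1500·25 + 0.0500·165) / 0.3375 = 82.00 / 0.3375 ≈ 242.96
  x_2 = (0.2575·100 + 0.4650·25 + 0.0425·165) / 0.3375 = 44.3875 / 0.3375 ≈ 131.52
  x_3 = (0.1775·100 + 0.2550·25 + 0.4225·165) / 0.3375 = 93.8375 / 0.3375 ≈ 278.04

x_1 = 242.96, x_2 = 131.52, x_3 = 278.04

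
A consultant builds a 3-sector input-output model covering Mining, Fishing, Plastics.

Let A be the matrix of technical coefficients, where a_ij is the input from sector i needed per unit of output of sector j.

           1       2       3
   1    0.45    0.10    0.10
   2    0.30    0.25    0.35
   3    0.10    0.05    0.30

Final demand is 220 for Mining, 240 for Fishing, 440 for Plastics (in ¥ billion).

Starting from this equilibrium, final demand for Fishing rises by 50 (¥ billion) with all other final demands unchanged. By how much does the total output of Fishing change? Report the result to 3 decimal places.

Δx_2 = 76.336

I − A =
  [   0.55    -0.10    -0.10]
  [  -0.30     0.75    -0.35]
  [  -0.10    -0.05     0.70]
Cofactors of I−A, C_ij = (−1)^(i+j)·(minor ij) (rows/columns in the sector order above):
  C_11 = (0.75)(0.70) − (-0.35)(-0.05) = 0.5075
  C_12 = −[(-0.30)(0.70) − (-0.35)(-0.10)] = 0.2450
  C_13 = (-0.30)(-0.05) − (0.75)(-0.10) = 0.0900
  C_21 = −[(-0.10)(0.70) − (-0.10)(-0.05)] = 0.0750
  C_22 = (0.55)(0.70) − (-0.10)(-0.10) = 0.3750
  C_23 = −[(0.55)(-0.05) − (-0.10)(-0.10)] = 0.0375
  C_31 = (-0.10)(-0.35) − (-0.10)(0.75) = 0.1100
  C_32 = −[(0.55)(-0.35) − (-0.10)(-0.30)] = 0.2225
  C_33 = (0.55)(0.75) − (-0.10)(-0.30) = 0.3825
det(I−A) = Σ_j (I−A)_1j·C_1j = (0.55)(0.5075) + (-0.10)(0.2450) + (-0.10)(0.0900) = 0.245625
adj(I−A) = Cᵀ =
  [ 0.5075   0.0750   0.1100]
  [ 0.2450   0.3750   0.2225]
  [ 0.0900   0.0375   0.3825]
(I − A)⁻¹ = adj(I−A) / det(I−A) ≈
  [   2.0662     0.3053     0.4478]
  [   0.9975     1.5267     0.9059]
  [   0.3664     0.1527     1.5573]
Δx = (I − A)⁻¹ Δd with Δd having +50 in the Fishing component and 0 elsewhere.
So Δx_2 = L_22 · (+50), where L_22 = adj(I−A)_22 / det(I−A) = 0.3750 / 0.245625.
Δx_2 = 0.3750 × (+50) / 0.245625 = 18.75 / 0.245625 ≈ 76.336.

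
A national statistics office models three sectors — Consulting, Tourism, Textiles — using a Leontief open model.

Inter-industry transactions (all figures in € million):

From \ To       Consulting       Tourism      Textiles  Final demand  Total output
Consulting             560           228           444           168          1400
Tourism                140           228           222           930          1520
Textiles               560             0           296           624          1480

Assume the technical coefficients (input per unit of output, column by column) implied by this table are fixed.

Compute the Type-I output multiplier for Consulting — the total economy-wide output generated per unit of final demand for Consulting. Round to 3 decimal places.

m_1 = 4.070

Technical coefficients a_ij = z_ij / X_j:
  a_11 = 560/1400 = 0.40, a_21 = 140/1400 = 0.10, a_31 = 560/1400 = 0.40
  a_12 = 228/1520 = 0.15, a_22 = 228/1520 = 0.15, a_32 = 0/1520 = 0.00
  a_13 = 444/1480 = 0.30, a_23 = 222/1480 = 0.15, a_33 = 296/1480 = 0.20
I − A =
  [   0.60    -0.15    -0.30]
  [  -0.10     0.85    -0.15]
  [  -0.40     0.00     0.80]
Cofactors of I−A, C_ij = (−1)^(i+j)·(minor ij) (rows/columns in the sector order above):
  C_11 = (0.85)(0.80) − (-0.15)(0.00) = 0.6800
  C_12 = −[(-0.10)(0.80) − (-0.15)(-0.40)] = 0.1400
  C_13 = (-0.10)(0.00) − (0.85)(-0.40) = 0.3400
  C_21 = −[(-0.15)(0.80) − (-0.30)(0.00)] = 0.1200
  C_22 = (0.60)(0.80) − (-0.30)(-0.40) = 0.3600
  C_23 = −[(0.60)(0.00) − (-0.15)(-0.40)] = 0.0600
  C_31 = (-0.15)(-0.15) − (-0.30)(0.85) = 0.2775
  C_32 = −[(0.60)(-0.15) − (-0.30)(-0.10)] = 0.1200
  C_33 = (0.60)(0.85) − (-0.15)(-0.10) = 0.4950
det(I−A) = Σ_j (I−A)_1j·C_1j = (0.60)(0.6800) + (-0.15)(0.1400) + (-0.30)(0.3400) = 0.2850
adj(I−A) = Cᵀ =
  [ 0.6800   0.1200   0.2775]
  [ 0.1400   0.3600   0.1200]
  [ 0.3400   0.0600   0.4950]
(I − A)⁻¹ = adj(I−A) / det(I−A) ≈
  [   2.3860     0.4211     0.9737]
  [   0.4912     1.2632     0.4211]
  [   1.1930     0.2105     1.7368]
The output multiplier for sector j is the column-j sum of the Leontief inverse (I − A)⁻¹ = adj(I−A) / det(I−A).
Column 1 of adj(I−A): (0.6800, 0.1400, 0.3400); det(I−A) = 0.2850.
m_1 = (0.6800 + 0.1400 + 0.3400) / 0.2850 = 1.16 / 0.2850 ≈ 4.070.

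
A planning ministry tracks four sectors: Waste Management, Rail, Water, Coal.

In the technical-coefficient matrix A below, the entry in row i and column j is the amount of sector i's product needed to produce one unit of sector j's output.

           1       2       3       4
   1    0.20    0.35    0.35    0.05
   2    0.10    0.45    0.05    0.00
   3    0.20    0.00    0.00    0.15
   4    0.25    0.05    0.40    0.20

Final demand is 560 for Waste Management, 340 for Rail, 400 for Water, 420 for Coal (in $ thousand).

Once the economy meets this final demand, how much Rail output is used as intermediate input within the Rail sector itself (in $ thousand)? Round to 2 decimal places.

z_22 = 454.37

I − A =
  [   0.80    -0.35    -0.35    -0.05]
  [  -0.10     0.55    -0.05     0.00]
  [  -0.20     0.00     1.00    -0.15]
  [  -0.25    -0.05    -0.40     0.80]
Compute the cofactors C_ij = (−1)^(i+j)·(3×3 minor ij) of I−A; the adjugate is their transpose:
adj(I−A) = Cᵀ =
  [ 0.406625   0.264125   0.179125   0.059000]
  [ 0.083875   0.506375   0.061375   0.016750]
  [ 0.109375   0.075625   0.316875   0.066250]
  [ 0.187000   0.152000   0.218250   0.363000]
det(I−A) = Σ_j (I−A)_1j·C_1j = (0.80)(0.406625) + (-0.35)(0.083875) + (-0.35)(0.109375) + (-0.05)(0.187000) = 0.2483125
(I − A)⁻¹ = adj(I−A) / det(I−A) ≈
  [   1.6376     1.0637     0.7214     0.2376]
  [   0.3378     2.0393     0.2472     0.0675]
  [   0.4405     0.3046     1.2761     0.2668]
  [   0.7531     0.6121     0.8789     1.4619]
First solve x = (I − A)⁻¹ d = adj(I−A)·d / det(I−A); in particular x_2 = (0.083875·560 + 0.506375·340 + 0.061375·400 + 0.016750·420) / 0.2483125 = 250.7225 / 0.2483125 ≈ 1009.7055.
Intermediate flow from 2 to 2: z_22 = a_22 · x_2 = 0.45 × 250.7225 / 0.2483125 = 112.825125 / 0.2483125 ≈ 454.37.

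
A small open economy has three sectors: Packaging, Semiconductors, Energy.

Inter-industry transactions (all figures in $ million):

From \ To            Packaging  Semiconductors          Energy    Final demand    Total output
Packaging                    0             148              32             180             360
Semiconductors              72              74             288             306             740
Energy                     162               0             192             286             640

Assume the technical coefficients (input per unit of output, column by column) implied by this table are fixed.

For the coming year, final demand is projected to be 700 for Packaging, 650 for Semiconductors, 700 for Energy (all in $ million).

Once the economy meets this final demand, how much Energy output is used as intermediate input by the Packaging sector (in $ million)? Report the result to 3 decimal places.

Technical coefficients a_ij = z_ij / X_j:
  a_PP = 0/360 = 0.00, a_SP = 72/360 = 0.20, a_EP = 162/360 = 0.45
  a_PS = 148/740 = 0.20, a_SS = 74/740 = 0.10, a_ES = 0/740 = 0.00
  a_PE = 32/640 = 0.05, a_SE = 288/640 = 0.45, a_EE = 192/640 = 0.30
I − A =
  [   1.00    -0.20    -0.05]
  [  -0.20     0.90    -0.45]
  [  -0.45     0.00     0.70]
Cofactors of I−A, C_ij = (−1)^(i+j)·(minor ij) (rows/columns in the sector order above):
  C_11 = (0.90)(0.70) − (-0.45)(0.00) = 0.6300
  C_12 = −[(-0.20)(0.70) − (-0.45)(-0.45)] = 0.3425
  C_13 = (-0.20)(0.00) − (0.90)(-0.45) = 0.4050
  C_21 = −[(-0.20)(0.70) − (-0.05)(0.00)] = 0.1400
  C_22 = (1.00)(0.70) − (-0.05)(-0.45) = 0.6775
  C_23 = −[(1.00)(0.00) − (-0.20)(-0.45)] = 0.0900
  C_31 = (-0.20)(-0.45) − (-0.05)(0.90) = 0.1350
  C_32 = −[(1.00)(-0.45) − (-0.05)(-0.20)] = 0.4600
  C_33 = (1.00)(0.90) − (-0.20)(-0.20) = 0.8600
det(I−A) = Σ_j (I−A)_1j·C_1j = (1.00)(0.6300) + (-0.20)(0.3425) + (-0.05)(0.4050) = 0.54125
adj(I−A) = Cᵀ =
  [ 0.6300   0.1400   0.1350]
  [ 0.3425   0.6775   0.4600]
  [ 0.4050   0.0900   0.8600]
(I − A)⁻¹ = adj(I−A) / det(I−A) ≈
  [   1.1640     0.2587     0.2494]
  [   0.6328     1.2517     0.8499]
  [   0.7483     0.1663     1.5889]
First solve x = (I − A)⁻¹ d = adj(I−A)·d / det(I−A); in particular x_P = (0.6300·700 + 0.1400·650 + 0.1350·700) / 0.54125 = 626.50 / 0.54125 ≈ 1157.50577.
Intermediate flow from E to P: z_EP = a_EP · x_P = 0.45 × 626.50 / 0.54125 = 281.925 / 0.54125 ≈ 520.878.

z_EP = 520.878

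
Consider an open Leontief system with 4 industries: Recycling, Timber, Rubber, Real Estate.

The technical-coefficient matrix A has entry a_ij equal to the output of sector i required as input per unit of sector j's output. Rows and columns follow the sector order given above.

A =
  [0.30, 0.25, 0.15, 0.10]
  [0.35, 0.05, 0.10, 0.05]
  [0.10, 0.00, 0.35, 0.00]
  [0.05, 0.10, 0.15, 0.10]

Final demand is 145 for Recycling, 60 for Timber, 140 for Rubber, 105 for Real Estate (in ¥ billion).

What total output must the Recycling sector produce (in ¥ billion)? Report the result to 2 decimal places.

I − A =
  [   0.70    -0.25    -0.15    -0.10]
  [  -0.35     0.95    -0.10    -0.05]
  [  -0.10     0.00     0.65     0.00]
  [  -0.05    -0.10    -0.15     0.90]
Compute the cofactors C_ij = (−1)^(i+j)·(3×3 minor ij) of I−A; the adjugate is their transpose:
adj(I−A) = Cᵀ =
  [ 0.552500   0.152750   0.167125   0.069875]
  [ 0.216125   0.391250   0.120625   0.045750]
  [ 0.085000   0.023500   0.507375   0.010750]
  [ 0.068875   0.055875   0.107250   0.358625]
det(I−A) = Σ_j (I−A)_1j·C_1j = (0.70)(0.552500) + (-0.25)(0.216125) + (-0.15)(0.085000) + (-0.10)(0.068875) = 0.31308125
(I − A)⁻¹ = adj(I−A) / det(I−A) ≈
  [   1.7647     0.4879     0.5338     0.2232]
  [   0.6903     1.2497     0.3853     0.1461]
  [   0.2715     0.0751     1.6206     0.0343]
  [   0.2200     0.1785     0.3426     1.1455]
x = (I − A)⁻¹ d = adj(I−A)·d / det(I−A), with det(I−A) = 0.31308125:
  x_1 = (0.552500·145 + 0.152750·60 + 0.167125·140 + 0.069875·105) / 0.31308125 = 120.011875 / 0.31308125 ≈ 383.33
  x_2 = (0.216125·145 + 0.391250·60 + 0.120625·140 + 0.045750·105) / 0.31308125 = 76.504375 / 0.31308125 ≈ 244.36
  x_3 = (0.085000·145 + 0.023500·60 + 0.507375·140 + 0.010750·105) / 0.31308125 = 85.89625 / 0.31308125 ≈ 274.36
  x_4 = (0.068875·145 + 0.055875·60 + 0.107250·140 + 0.358625·105) / 0.31308125 = 66.01 / 0.31308125 ≈ 210.84

x_1 = 383.33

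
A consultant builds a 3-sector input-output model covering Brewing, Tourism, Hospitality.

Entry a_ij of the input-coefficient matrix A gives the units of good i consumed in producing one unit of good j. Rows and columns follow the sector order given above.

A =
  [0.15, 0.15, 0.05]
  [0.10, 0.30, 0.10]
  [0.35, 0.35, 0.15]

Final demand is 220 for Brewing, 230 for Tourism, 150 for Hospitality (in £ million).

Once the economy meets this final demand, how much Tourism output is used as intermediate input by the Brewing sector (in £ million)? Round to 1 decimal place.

I − A =
  [   0.85    -0.15    -0.05]
  [  -0.10     0.70    -0.10]
  [  -0.35    -0.35     0.85]
Cofactors of I−A, C_ij = (−1)^(i+j)·(minor ij) (rows/columns in the sector order above):
  C_11 = (0.70)(0.85) − (-0.10)(-0.35) = 0.5600
  C_12 = −[(-0.10)(0.85) − (-0.10)(-0.35)] = 0.1200
  C_13 = (-0.10)(-0.35) − (0.70)(-0.35) = 0.2800
  C_21 = −[(-0.15)(0.85) − (-0.05)(-0.35)] = 0.1450
  C_22 = (0.85)(0.85) − (-0.05)(-0.35) = 0.7050
  C_23 = −[(0.85)(-0.35) − (-0.15)(-0.35)] = 0.3500
  C_31 = (-0.15)(-0.10) − (-0.05)(0.70) = 0.0500
  C_32 = −[(0.85)(-0.10) − (-0.05)(-0.10)] = 0.0900
  C_33 = (0.85)(0.70) − (-0.15)(-0.10) = 0.5800
det(I−A) = Σ_j (I−A)_1j·C_1j = (0.85)(0.5600) + (-0.15)(0.1200) + (-0.05)(0.2800) = 0.4440
adj(I−A) = Cᵀ =
  [ 0.5600   0.1450   0.0500]
  [ 0.1200   0.7050   0.0900]
  [ 0.2800   0.3500   0.5800]
(I − A)⁻¹ = adj(I−A) / det(I−A) ≈
  [   1.2613     0.3266     0.1126]
  [   0.2703     1.5878     0.2027]
  [   0.6306     0.7883     1.3063]
First solve x = (I − A)⁻¹ d = adj(I−A)·d / det(I−A); in particular x_B = (0.5600·220 + 0.1450·230 + 0.0500·150) / 0.4440 = 164.05 / 0.4440 ≈ 369.482.
Intermediate flow from T to B: z_TB = a_TB · x_B = 0.10 × 164.05 / 0.4440 = 16.405 / 0.4440 ≈ 36.9.

z_TB = 36.9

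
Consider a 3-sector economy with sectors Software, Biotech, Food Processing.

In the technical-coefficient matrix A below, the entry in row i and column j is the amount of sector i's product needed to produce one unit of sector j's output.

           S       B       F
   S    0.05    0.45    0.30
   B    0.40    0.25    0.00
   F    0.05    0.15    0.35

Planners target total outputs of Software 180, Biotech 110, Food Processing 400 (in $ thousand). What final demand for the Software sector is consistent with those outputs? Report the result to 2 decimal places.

d_S = 1.50

I − A =
  [   0.95    -0.45    -0.30]
  [  -0.40     0.75     0.00]
  [  -0.05    -0.15     0.65]
d = (I − A) x:
  d_S = (+0.95)·180 + (-0.45)·110 + (-0.30)·400 = 1.50
  d_B = (-0.40)·180 + (+0.75)·110 + (+0.00)·400 = 10.50
  d_F = (-0.05)·180 + (-0.15)·110 + (+0.65)·400 = 234.50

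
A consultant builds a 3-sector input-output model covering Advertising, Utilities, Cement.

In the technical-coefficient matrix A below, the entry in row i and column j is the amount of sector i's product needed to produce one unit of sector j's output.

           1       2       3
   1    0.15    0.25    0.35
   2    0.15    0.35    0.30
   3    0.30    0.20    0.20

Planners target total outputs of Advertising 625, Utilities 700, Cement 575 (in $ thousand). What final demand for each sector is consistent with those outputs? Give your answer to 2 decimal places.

I − A =
  [   0.85    -0.25    -0.35]
  [  -0.15     0.65    -0.30]
  [  -0.30    -0.20     0.80]
d = (I − A) x:
  d_1 = (+0.85)·625 + (-0.25)·700 + (-0.35)·575 = 155.00
  d_2 = (-0.15)·625 + (+0.65)·700 + (-0.30)·575 = 188.75
  d_3 = (-0.30)·625 + (-0.20)·700 + (+0.80)·575 = 132.50

d_1 = 155.00, d_2 = 188.75, d_3 = 132.50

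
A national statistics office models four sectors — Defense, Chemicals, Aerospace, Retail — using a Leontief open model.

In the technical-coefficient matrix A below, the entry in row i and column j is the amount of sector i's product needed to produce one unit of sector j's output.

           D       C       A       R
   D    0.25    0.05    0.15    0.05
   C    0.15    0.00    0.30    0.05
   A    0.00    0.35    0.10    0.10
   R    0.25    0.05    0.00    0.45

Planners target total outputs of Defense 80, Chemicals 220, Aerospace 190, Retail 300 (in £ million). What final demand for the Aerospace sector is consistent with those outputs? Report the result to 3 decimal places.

d_A = 64.000

I − A =
  [   0.75    -0.05    -0.15    -0.05]
  [  -0.15     1.00    -0.30    -0.05]
  [   0.00    -0.35     0.90    -0.10]
  [  -0.25    -0.05     0.00     0.55]
d = (I − A) x:
  d_D = (+0.75)·80 + (-0.05)·220 + (-0.15)·190 + (-0.05)·300 = 5.500
  d_C = (-0.15)·80 + (+1.00)·220 + (-0.30)·190 + (-0.05)·300 = 136.000
  d_A = (+0.00)·80 + (-0.35)·220 + (+0.90)·190 + (-0.10)·300 = 64.000
  d_R = (-0.25)·80 + (-0.05)·220 + (+0.00)·190 + (+0.55)·300 = 134.000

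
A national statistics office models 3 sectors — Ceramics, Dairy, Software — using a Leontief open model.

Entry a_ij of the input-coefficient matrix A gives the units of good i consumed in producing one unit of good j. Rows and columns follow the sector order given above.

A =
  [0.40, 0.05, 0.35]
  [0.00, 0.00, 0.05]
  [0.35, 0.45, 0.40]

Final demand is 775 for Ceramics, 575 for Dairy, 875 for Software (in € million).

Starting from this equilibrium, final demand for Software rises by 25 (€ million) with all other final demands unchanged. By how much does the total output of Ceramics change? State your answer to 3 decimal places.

I − A =
  [   0.60    -0.05    -0.35]
  [   0.00     1.00    -0.05]
  [  -0.35    -0.45     0.60]
Cofactors of I−A, C_ij = (−1)^(i+j)·(minor ij) (rows/columns in the sector order above):
  C_11 = (1.00)(0.60) − (-0.05)(-0.45) = 0.5775
  C_12 = −[(0.00)(0.60) − (-0.05)(-0.35)] = 0.0175
  C_13 = (0.00)(-0.45) − (1.00)(-0.35) = 0.3500
  C_21 = −[(-0.05)(0.60) − (-0.35)(-0.45)] = 0.1875
  C_22 = (0.60)(0.60) − (-0.35)(-0.35) = 0.2375
  C_23 = −[(0.60)(-0.45) − (-0.05)(-0.35)] = 0.2875
  C_31 = (-0.05)(-0.05) − (-0.35)(1.00) = 0.3525
  C_32 = −[(0.60)(-0.05) − (-0.35)(0.00)] = 0.0300
  C_33 = (0.60)(1.00) − (-0.05)(0.00) = 0.6000
det(I−A) = Σ_j (I−A)_1j·C_1j = (0.60)(0.5775) + (-0.05)(0.0175) + (-0.35)(0.3500) = 0.223125
adj(I−A) = Cᵀ =
  [ 0.5775   0.1875   0.3525]
  [ 0.0175   0.2375   0.0300]
  [ 0.3500   0.2875   0.6000]
(I − A)⁻¹ = adj(I−A) / det(I−A) ≈
  [   2.5882     0.8403     1.5798]
  [   0.0784     1.0644     0.1345]
  [   1.5686     1.2885     2.6891]
Δx = (I − A)⁻¹ Δd with Δd having +25 in the Software component and 0 elsewhere.
So Δx_1 = L_13 · (+25), where L_13 = adj(I−A)_13 / det(I−A) = 0.3525 / 0.223125.
Δx_1 = 0.3525 × (+25) / 0.223125 = 8.8125 / 0.223125 ≈ 39.496.

Δx_1 = 39.496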